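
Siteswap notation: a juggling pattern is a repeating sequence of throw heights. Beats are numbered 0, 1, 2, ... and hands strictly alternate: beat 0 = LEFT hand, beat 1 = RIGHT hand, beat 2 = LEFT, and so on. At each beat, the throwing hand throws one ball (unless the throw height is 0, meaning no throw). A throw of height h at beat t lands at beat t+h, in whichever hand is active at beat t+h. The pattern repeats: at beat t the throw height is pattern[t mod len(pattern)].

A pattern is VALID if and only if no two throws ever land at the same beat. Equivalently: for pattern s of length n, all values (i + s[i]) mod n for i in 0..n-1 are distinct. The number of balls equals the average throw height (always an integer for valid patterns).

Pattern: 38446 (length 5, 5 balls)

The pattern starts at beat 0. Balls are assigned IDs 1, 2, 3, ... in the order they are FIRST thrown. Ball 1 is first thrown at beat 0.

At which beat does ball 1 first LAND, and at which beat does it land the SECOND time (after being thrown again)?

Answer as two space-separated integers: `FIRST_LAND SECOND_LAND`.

Beat 0 (L): throw ball1 h=3 -> lands@3:R; in-air after throw: [b1@3:R]
Beat 1 (R): throw ball2 h=8 -> lands@9:R; in-air after throw: [b1@3:R b2@9:R]
Beat 2 (L): throw ball3 h=4 -> lands@6:L; in-air after throw: [b1@3:R b3@6:L b2@9:R]
Beat 3 (R): throw ball1 h=4 -> lands@7:R; in-air after throw: [b3@6:L b1@7:R b2@9:R]
Beat 4 (L): throw ball4 h=6 -> lands@10:L; in-air after throw: [b3@6:L b1@7:R b2@9:R b4@10:L]
Beat 5 (R): throw ball5 h=3 -> lands@8:L; in-air after throw: [b3@6:L b1@7:R b5@8:L b2@9:R b4@10:L]
Beat 6 (L): throw ball3 h=8 -> lands@14:L; in-air after throw: [b1@7:R b5@8:L b2@9:R b4@10:L b3@14:L]
Beat 7 (R): throw ball1 h=4 -> lands@11:R; in-air after throw: [b5@8:L b2@9:R b4@10:L b1@11:R b3@14:L]
Ball 1: thrown@0 h=3 -> first land @3; rethrown@3 h=4 -> second land @7

Answer: 3 7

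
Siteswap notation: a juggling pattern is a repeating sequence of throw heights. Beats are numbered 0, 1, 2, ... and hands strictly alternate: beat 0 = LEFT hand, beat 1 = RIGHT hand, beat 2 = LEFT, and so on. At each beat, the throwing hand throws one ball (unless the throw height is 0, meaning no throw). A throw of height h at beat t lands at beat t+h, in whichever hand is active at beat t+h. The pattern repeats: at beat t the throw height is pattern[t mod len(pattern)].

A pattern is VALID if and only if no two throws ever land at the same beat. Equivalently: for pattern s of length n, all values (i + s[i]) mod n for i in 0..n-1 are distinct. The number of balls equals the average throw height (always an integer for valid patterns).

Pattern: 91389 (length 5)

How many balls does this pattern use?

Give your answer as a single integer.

Answer: 6

Derivation:
Pattern = [9, 1, 3, 8, 9], length n = 5
  position 0: throw height = 9, running sum = 9
  position 1: throw height = 1, running sum = 10
  position 2: throw height = 3, running sum = 13
  position 3: throw height = 8, running sum = 21
  position 4: throw height = 9, running sum = 30
Total sum = 30; balls = sum / n = 30 / 5 = 6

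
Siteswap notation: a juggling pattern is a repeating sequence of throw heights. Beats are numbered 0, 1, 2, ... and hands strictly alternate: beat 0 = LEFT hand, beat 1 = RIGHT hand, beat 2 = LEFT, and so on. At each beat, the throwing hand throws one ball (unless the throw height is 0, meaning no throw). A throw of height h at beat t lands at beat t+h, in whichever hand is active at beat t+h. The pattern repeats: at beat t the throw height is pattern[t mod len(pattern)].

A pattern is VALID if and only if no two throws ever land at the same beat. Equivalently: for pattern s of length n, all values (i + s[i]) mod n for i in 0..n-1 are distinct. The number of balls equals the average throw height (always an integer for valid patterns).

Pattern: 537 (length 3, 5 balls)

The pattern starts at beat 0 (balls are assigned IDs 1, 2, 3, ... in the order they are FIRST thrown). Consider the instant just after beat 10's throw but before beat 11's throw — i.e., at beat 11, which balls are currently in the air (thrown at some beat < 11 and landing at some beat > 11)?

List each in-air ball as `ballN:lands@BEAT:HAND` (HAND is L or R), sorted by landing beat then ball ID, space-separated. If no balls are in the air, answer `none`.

Answer: ball1:lands@12:L ball2:lands@13:R ball3:lands@14:L ball4:lands@15:R

Derivation:
Beat 0 (L): throw ball1 h=5 -> lands@5:R; in-air after throw: [b1@5:R]
Beat 1 (R): throw ball2 h=3 -> lands@4:L; in-air after throw: [b2@4:L b1@5:R]
Beat 2 (L): throw ball3 h=7 -> lands@9:R; in-air after throw: [b2@4:L b1@5:R b3@9:R]
Beat 3 (R): throw ball4 h=5 -> lands@8:L; in-air after throw: [b2@4:L b1@5:R b4@8:L b3@9:R]
Beat 4 (L): throw ball2 h=3 -> lands@7:R; in-air after throw: [b1@5:R b2@7:R b4@8:L b3@9:R]
Beat 5 (R): throw ball1 h=7 -> lands@12:L; in-air after throw: [b2@7:R b4@8:L b3@9:R b1@12:L]
Beat 6 (L): throw ball5 h=5 -> lands@11:R; in-air after throw: [b2@7:R b4@8:L b3@9:R b5@11:R b1@12:L]
Beat 7 (R): throw ball2 h=3 -> lands@10:L; in-air after throw: [b4@8:L b3@9:R b2@10:L b5@11:R b1@12:L]
Beat 8 (L): throw ball4 h=7 -> lands@15:R; in-air after throw: [b3@9:R b2@10:L b5@11:R b1@12:L b4@15:R]
Beat 9 (R): throw ball3 h=5 -> lands@14:L; in-air after throw: [b2@10:L b5@11:R b1@12:L b3@14:L b4@15:R]
Beat 10 (L): throw ball2 h=3 -> lands@13:R; in-air after throw: [b5@11:R b1@12:L b2@13:R b3@14:L b4@15:R]
Beat 11 (R): throw ball5 h=7 -> lands@18:L; in-air after throw: [b1@12:L b2@13:R b3@14:L b4@15:R b5@18:L]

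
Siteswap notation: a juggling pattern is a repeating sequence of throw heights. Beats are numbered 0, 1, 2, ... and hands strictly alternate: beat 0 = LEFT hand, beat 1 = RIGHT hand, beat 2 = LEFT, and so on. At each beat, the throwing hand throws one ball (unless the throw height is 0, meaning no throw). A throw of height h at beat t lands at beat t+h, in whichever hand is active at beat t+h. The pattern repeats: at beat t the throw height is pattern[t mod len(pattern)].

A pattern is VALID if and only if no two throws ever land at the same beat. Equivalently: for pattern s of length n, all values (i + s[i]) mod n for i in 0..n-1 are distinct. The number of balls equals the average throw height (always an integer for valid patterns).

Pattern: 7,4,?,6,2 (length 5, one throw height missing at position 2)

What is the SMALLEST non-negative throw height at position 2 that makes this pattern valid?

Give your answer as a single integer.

i=0: (0 + 7) mod 5 = 2
i=1: (1 + 4) mod 5 = 0
i=2: s[i]=? (unknown)
i=3: (3 + 6) mod 5 = 4
i=4: (4 + 2) mod 5 = 1
Known residues: [0, 1, 2, 4]; need a permutation of 0..4, so missing residue r = 3
Need (2 + s) mod 5 = 3; smallest s = (3 - 2) mod 5 = 1

Answer: 1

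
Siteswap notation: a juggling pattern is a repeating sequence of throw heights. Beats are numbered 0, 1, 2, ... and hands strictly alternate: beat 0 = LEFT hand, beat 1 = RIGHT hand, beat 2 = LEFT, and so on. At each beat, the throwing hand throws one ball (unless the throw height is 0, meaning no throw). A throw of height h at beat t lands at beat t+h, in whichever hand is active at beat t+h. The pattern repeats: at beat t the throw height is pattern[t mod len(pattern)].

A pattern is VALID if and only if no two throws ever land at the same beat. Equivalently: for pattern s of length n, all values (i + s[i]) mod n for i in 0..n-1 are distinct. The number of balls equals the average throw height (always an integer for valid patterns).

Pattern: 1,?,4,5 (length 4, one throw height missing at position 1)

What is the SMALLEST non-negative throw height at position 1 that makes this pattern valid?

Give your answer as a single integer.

i=0: (0 + 1) mod 4 = 1
i=1: s[i]=? (unknown)
i=2: (2 + 4) mod 4 = 2
i=3: (3 + 5) mod 4 = 0
Known residues: [0, 1, 2]; need a permutation of 0..3, so missing residue r = 3
Need (1 + s) mod 4 = 3; smallest s = (3 - 1) mod 4 = 2

Answer: 2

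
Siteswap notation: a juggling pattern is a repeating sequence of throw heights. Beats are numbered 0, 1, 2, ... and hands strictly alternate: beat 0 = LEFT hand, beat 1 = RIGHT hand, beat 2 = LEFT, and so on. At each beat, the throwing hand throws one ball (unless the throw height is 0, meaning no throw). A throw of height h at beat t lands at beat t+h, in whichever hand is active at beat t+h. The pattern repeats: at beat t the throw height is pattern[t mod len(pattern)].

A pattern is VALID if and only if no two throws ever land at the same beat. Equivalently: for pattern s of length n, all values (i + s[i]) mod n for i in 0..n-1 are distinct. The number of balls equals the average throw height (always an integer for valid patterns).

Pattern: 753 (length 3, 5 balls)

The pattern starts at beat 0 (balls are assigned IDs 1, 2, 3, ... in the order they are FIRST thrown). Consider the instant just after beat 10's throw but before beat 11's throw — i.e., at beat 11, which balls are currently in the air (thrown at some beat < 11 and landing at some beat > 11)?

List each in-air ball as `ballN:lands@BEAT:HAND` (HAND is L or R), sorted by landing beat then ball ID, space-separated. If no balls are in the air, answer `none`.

Beat 0 (L): throw ball1 h=7 -> lands@7:R; in-air after throw: [b1@7:R]
Beat 1 (R): throw ball2 h=5 -> lands@6:L; in-air after throw: [b2@6:L b1@7:R]
Beat 2 (L): throw ball3 h=3 -> lands@5:R; in-air after throw: [b3@5:R b2@6:L b1@7:R]
Beat 3 (R): throw ball4 h=7 -> lands@10:L; in-air after throw: [b3@5:R b2@6:L b1@7:R b4@10:L]
Beat 4 (L): throw ball5 h=5 -> lands@9:R; in-air after throw: [b3@5:R b2@6:L b1@7:R b5@9:R b4@10:L]
Beat 5 (R): throw ball3 h=3 -> lands@8:L; in-air after throw: [b2@6:L b1@7:R b3@8:L b5@9:R b4@10:L]
Beat 6 (L): throw ball2 h=7 -> lands@13:R; in-air after throw: [b1@7:R b3@8:L b5@9:R b4@10:L b2@13:R]
Beat 7 (R): throw ball1 h=5 -> lands@12:L; in-air after throw: [b3@8:L b5@9:R b4@10:L b1@12:L b2@13:R]
Beat 8 (L): throw ball3 h=3 -> lands@11:R; in-air after throw: [b5@9:R b4@10:L b3@11:R b1@12:L b2@13:R]
Beat 9 (R): throw ball5 h=7 -> lands@16:L; in-air after throw: [b4@10:L b3@11:R b1@12:L b2@13:R b5@16:L]
Beat 10 (L): throw ball4 h=5 -> lands@15:R; in-air after throw: [b3@11:R b1@12:L b2@13:R b4@15:R b5@16:L]
Beat 11 (R): throw ball3 h=3 -> lands@14:L; in-air after throw: [b1@12:L b2@13:R b3@14:L b4@15:R b5@16:L]

Answer: ball1:lands@12:L ball2:lands@13:R ball4:lands@15:R ball5:lands@16:L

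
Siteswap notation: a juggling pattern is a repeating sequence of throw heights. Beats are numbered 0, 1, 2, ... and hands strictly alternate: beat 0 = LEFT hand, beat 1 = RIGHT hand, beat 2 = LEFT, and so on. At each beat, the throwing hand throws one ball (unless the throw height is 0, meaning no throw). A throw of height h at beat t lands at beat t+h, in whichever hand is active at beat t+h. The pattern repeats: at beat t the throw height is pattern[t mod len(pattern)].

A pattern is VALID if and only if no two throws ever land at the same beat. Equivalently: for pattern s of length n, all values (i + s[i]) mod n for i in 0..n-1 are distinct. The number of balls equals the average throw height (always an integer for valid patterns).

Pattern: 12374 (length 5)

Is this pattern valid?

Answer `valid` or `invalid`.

Answer: invalid

Derivation:
i=0: (i + s[i]) mod n = (0 + 1) mod 5 = 1
i=1: (i + s[i]) mod n = (1 + 2) mod 5 = 3
i=2: (i + s[i]) mod n = (2 + 3) mod 5 = 0
i=3: (i + s[i]) mod n = (3 + 7) mod 5 = 0
i=4: (i + s[i]) mod n = (4 + 4) mod 5 = 3
Residues: [1, 3, 0, 0, 3], distinct: False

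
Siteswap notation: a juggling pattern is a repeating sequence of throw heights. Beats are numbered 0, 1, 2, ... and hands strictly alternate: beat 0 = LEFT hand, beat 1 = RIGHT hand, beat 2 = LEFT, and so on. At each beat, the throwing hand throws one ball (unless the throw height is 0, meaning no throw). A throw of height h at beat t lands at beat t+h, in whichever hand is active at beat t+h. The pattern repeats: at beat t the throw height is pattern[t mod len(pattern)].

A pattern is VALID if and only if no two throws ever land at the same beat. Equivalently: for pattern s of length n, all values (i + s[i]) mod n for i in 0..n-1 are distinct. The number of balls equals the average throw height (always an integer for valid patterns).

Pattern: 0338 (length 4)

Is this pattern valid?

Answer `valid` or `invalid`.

Answer: invalid

Derivation:
i=0: (i + s[i]) mod n = (0 + 0) mod 4 = 0
i=1: (i + s[i]) mod n = (1 + 3) mod 4 = 0
i=2: (i + s[i]) mod n = (2 + 3) mod 4 = 1
i=3: (i + s[i]) mod n = (3 + 8) mod 4 = 3
Residues: [0, 0, 1, 3], distinct: False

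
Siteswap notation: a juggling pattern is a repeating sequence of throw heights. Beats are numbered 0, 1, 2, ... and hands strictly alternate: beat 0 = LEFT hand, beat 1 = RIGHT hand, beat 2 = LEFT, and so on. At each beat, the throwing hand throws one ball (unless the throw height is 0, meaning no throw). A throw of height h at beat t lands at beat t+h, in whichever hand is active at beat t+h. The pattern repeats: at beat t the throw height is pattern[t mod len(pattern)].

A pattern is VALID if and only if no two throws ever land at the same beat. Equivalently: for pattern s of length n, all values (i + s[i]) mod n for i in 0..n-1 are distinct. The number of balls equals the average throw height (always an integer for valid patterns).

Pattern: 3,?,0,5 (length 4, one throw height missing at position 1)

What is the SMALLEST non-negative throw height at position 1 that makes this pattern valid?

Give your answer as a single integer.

Answer: 0

Derivation:
i=0: (0 + 3) mod 4 = 3
i=1: s[i]=? (unknown)
i=2: (2 + 0) mod 4 = 2
i=3: (3 + 5) mod 4 = 0
Known residues: [0, 2, 3]; need a permutation of 0..3, so missing residue r = 1
Need (1 + s) mod 4 = 1; smallest s = (1 - 1) mod 4 = 0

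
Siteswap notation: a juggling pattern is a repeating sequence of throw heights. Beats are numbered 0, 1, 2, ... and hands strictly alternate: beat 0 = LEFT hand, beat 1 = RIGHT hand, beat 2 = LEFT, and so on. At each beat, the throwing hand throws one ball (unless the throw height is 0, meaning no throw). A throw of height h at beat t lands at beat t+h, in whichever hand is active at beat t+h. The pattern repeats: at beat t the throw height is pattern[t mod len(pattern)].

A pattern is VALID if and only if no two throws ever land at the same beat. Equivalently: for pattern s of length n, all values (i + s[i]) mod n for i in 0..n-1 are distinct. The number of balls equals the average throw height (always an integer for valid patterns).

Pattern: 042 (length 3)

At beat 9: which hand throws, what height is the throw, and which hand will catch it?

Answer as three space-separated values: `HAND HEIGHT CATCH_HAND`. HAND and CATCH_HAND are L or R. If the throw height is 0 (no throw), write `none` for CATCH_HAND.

Beat 9: 9 mod 2 = 1, so hand = R
Throw height = pattern[9 mod 3] = pattern[0] = 0

Answer: R 0 none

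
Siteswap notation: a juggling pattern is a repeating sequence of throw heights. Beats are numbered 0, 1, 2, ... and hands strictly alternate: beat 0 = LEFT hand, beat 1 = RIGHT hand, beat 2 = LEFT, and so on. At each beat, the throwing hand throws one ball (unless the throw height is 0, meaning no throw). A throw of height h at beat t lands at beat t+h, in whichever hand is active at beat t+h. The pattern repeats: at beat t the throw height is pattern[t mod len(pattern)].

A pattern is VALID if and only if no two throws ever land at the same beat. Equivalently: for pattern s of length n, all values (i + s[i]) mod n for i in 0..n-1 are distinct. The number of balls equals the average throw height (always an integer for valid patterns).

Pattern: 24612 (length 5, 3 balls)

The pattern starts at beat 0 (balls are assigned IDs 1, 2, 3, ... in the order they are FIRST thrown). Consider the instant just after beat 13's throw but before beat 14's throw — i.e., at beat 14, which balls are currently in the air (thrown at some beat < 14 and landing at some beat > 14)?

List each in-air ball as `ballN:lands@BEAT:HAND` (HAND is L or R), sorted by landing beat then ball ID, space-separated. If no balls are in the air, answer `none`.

Beat 0 (L): throw ball1 h=2 -> lands@2:L; in-air after throw: [b1@2:L]
Beat 1 (R): throw ball2 h=4 -> lands@5:R; in-air after throw: [b1@2:L b2@5:R]
Beat 2 (L): throw ball1 h=6 -> lands@8:L; in-air after throw: [b2@5:R b1@8:L]
Beat 3 (R): throw ball3 h=1 -> lands@4:L; in-air after throw: [b3@4:L b2@5:R b1@8:L]
Beat 4 (L): throw ball3 h=2 -> lands@6:L; in-air after throw: [b2@5:R b3@6:L b1@8:L]
Beat 5 (R): throw ball2 h=2 -> lands@7:R; in-air after throw: [b3@6:L b2@7:R b1@8:L]
Beat 6 (L): throw ball3 h=4 -> lands@10:L; in-air after throw: [b2@7:R b1@8:L b3@10:L]
Beat 7 (R): throw ball2 h=6 -> lands@13:R; in-air after throw: [b1@8:L b3@10:L b2@13:R]
Beat 8 (L): throw ball1 h=1 -> lands@9:R; in-air after throw: [b1@9:R b3@10:L b2@13:R]
Beat 9 (R): throw ball1 h=2 -> lands@11:R; in-air after throw: [b3@10:L b1@11:R b2@13:R]
Beat 10 (L): throw ball3 h=2 -> lands@12:L; in-air after throw: [b1@11:R b3@12:L b2@13:R]
Beat 11 (R): throw ball1 h=4 -> lands@15:R; in-air after throw: [b3@12:L b2@13:R b1@15:R]
Beat 12 (L): throw ball3 h=6 -> lands@18:L; in-air after throw: [b2@13:R b1@15:R b3@18:L]
Beat 13 (R): throw ball2 h=1 -> lands@14:L; in-air after throw: [b2@14:L b1@15:R b3@18:L]
Beat 14 (L): throw ball2 h=2 -> lands@16:L; in-air after throw: [b1@15:R b2@16:L b3@18:L]

Answer: ball1:lands@15:R ball3:lands@18:L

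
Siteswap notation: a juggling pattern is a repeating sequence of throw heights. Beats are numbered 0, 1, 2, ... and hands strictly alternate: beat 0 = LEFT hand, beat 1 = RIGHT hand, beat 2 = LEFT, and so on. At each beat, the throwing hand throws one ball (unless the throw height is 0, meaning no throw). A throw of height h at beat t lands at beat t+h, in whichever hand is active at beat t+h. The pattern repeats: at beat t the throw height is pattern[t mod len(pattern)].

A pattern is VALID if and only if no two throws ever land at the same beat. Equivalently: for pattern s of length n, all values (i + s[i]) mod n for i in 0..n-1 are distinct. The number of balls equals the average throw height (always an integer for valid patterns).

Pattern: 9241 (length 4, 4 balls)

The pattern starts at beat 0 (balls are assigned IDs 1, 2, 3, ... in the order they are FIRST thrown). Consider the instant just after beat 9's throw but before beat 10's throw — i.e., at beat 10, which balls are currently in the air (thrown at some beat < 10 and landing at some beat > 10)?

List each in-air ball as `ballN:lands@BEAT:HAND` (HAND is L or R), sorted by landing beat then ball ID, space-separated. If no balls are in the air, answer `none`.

Answer: ball1:lands@11:R ball2:lands@13:R ball4:lands@17:R

Derivation:
Beat 0 (L): throw ball1 h=9 -> lands@9:R; in-air after throw: [b1@9:R]
Beat 1 (R): throw ball2 h=2 -> lands@3:R; in-air after throw: [b2@3:R b1@9:R]
Beat 2 (L): throw ball3 h=4 -> lands@6:L; in-air after throw: [b2@3:R b3@6:L b1@9:R]
Beat 3 (R): throw ball2 h=1 -> lands@4:L; in-air after throw: [b2@4:L b3@6:L b1@9:R]
Beat 4 (L): throw ball2 h=9 -> lands@13:R; in-air after throw: [b3@6:L b1@9:R b2@13:R]
Beat 5 (R): throw ball4 h=2 -> lands@7:R; in-air after throw: [b3@6:L b4@7:R b1@9:R b2@13:R]
Beat 6 (L): throw ball3 h=4 -> lands@10:L; in-air after throw: [b4@7:R b1@9:R b3@10:L b2@13:R]
Beat 7 (R): throw ball4 h=1 -> lands@8:L; in-air after throw: [b4@8:L b1@9:R b3@10:L b2@13:R]
Beat 8 (L): throw ball4 h=9 -> lands@17:R; in-air after throw: [b1@9:R b3@10:L b2@13:R b4@17:R]
Beat 9 (R): throw ball1 h=2 -> lands@11:R; in-air after throw: [b3@10:L b1@11:R b2@13:R b4@17:R]
Beat 10 (L): throw ball3 h=4 -> lands@14:L; in-air after throw: [b1@11:R b2@13:R b3@14:L b4@17:R]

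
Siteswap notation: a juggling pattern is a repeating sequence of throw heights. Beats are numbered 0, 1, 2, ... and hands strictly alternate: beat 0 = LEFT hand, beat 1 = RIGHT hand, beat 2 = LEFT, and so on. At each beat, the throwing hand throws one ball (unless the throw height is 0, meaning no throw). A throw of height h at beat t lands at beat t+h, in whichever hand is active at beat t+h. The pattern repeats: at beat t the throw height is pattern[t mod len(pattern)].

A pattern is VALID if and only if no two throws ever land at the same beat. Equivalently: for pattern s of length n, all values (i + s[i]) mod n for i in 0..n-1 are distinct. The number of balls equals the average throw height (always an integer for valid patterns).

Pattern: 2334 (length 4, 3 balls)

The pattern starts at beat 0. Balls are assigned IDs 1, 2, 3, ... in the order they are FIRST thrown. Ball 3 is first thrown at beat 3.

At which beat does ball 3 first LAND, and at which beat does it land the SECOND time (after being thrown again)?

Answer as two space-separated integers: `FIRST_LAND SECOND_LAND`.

Answer: 7 11

Derivation:
Beat 0 (L): throw ball1 h=2 -> lands@2:L; in-air after throw: [b1@2:L]
Beat 1 (R): throw ball2 h=3 -> lands@4:L; in-air after throw: [b1@2:L b2@4:L]
Beat 2 (L): throw ball1 h=3 -> lands@5:R; in-air after throw: [b2@4:L b1@5:R]
Beat 3 (R): throw ball3 h=4 -> lands@7:R; in-air after throw: [b2@4:L b1@5:R b3@7:R]
Beat 4 (L): throw ball2 h=2 -> lands@6:L; in-air after throw: [b1@5:R b2@6:L b3@7:R]
Beat 5 (R): throw ball1 h=3 -> lands@8:L; in-air after throw: [b2@6:L b3@7:R b1@8:L]
Beat 6 (L): throw ball2 h=3 -> lands@9:R; in-air after throw: [b3@7:R b1@8:L b2@9:R]
Beat 7 (R): throw ball3 h=4 -> lands@11:R; in-air after throw: [b1@8:L b2@9:R b3@11:R]
Beat 8 (L): throw ball1 h=2 -> lands@10:L; in-air after throw: [b2@9:R b1@10:L b3@11:R]
Beat 9 (R): throw ball2 h=3 -> lands@12:L; in-air after throw: [b1@10:L b3@11:R b2@12:L]
Beat 10 (L): throw ball1 h=3 -> lands@13:R; in-air after throw: [b3@11:R b2@12:L b1@13:R]
Beat 11 (R): throw ball3 h=4 -> lands@15:R; in-air after throw: [b2@12:L b1@13:R b3@15:R]
Ball 3: thrown@3 h=4 -> first land @7; rethrown@7 h=4 -> second land @11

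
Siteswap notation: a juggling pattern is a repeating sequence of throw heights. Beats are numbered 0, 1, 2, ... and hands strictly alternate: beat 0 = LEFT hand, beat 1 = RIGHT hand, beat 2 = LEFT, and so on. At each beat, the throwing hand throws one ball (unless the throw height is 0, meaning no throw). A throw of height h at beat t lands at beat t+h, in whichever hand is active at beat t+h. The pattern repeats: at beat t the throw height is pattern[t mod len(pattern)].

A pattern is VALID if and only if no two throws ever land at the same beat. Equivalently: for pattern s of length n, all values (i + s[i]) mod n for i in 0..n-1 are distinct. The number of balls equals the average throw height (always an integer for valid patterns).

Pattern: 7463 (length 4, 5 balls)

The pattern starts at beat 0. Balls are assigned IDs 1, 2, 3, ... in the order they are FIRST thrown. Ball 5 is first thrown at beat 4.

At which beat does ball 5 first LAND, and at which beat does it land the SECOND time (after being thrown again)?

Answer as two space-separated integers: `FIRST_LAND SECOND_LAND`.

Answer: 11 14

Derivation:
Beat 0 (L): throw ball1 h=7 -> lands@7:R; in-air after throw: [b1@7:R]
Beat 1 (R): throw ball2 h=4 -> lands@5:R; in-air after throw: [b2@5:R b1@7:R]
Beat 2 (L): throw ball3 h=6 -> lands@8:L; in-air after throw: [b2@5:R b1@7:R b3@8:L]
Beat 3 (R): throw ball4 h=3 -> lands@6:L; in-air after throw: [b2@5:R b4@6:L b1@7:R b3@8:L]
Beat 4 (L): throw ball5 h=7 -> lands@11:R; in-air after throw: [b2@5:R b4@6:L b1@7:R b3@8:L b5@11:R]
Beat 5 (R): throw ball2 h=4 -> lands@9:R; in-air after throw: [b4@6:L b1@7:R b3@8:L b2@9:R b5@11:R]
Beat 6 (L): throw ball4 h=6 -> lands@12:L; in-air after throw: [b1@7:R b3@8:L b2@9:R b5@11:R b4@12:L]
Beat 7 (R): throw ball1 h=3 -> lands@10:L; in-air after throw: [b3@8:L b2@9:R b1@10:L b5@11:R b4@12:L]
Beat 8 (L): throw ball3 h=7 -> lands@15:R; in-air after throw: [b2@9:R b1@10:L b5@11:R b4@12:L b3@15:R]
Beat 9 (R): throw ball2 h=4 -> lands@13:R; in-air after throw: [b1@10:L b5@11:R b4@12:L b2@13:R b3@15:R]
Beat 10 (L): throw ball1 h=6 -> lands@16:L; in-air after throw: [b5@11:R b4@12:L b2@13:R b3@15:R b1@16:L]
Beat 11 (R): throw ball5 h=3 -> lands@14:L; in-air after throw: [b4@12:L b2@13:R b5@14:L b3@15:R b1@16:L]
Beat 12 (L): throw ball4 h=7 -> lands@19:R; in-air after throw: [b2@13:R b5@14:L b3@15:R b1@16:L b4@19:R]
Beat 13 (R): throw ball2 h=4 -> lands@17:R; in-air after throw: [b5@14:L b3@15:R b1@16:L b2@17:R b4@19:R]
Beat 14 (L): throw ball5 h=6 -> lands@20:L; in-air after throw: [b3@15:R b1@16:L b2@17:R b4@19:R b5@20:L]
Ball 5: thrown@4 h=7 -> first land @11; rethrown@11 h=3 -> second land @14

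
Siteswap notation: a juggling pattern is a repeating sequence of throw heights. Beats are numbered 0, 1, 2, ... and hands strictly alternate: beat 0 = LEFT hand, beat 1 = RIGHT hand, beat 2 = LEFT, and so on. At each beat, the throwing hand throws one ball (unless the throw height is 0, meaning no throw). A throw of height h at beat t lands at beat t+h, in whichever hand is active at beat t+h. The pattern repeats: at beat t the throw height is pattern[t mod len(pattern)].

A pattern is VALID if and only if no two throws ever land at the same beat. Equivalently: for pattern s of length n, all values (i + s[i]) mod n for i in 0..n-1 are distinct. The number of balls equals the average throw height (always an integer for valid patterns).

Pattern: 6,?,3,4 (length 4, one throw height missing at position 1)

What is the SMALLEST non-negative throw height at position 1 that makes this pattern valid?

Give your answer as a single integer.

i=0: (0 + 6) mod 4 = 2
i=1: s[i]=? (unknown)
i=2: (2 + 3) mod 4 = 1
i=3: (3 + 4) mod 4 = 3
Known residues: [1, 2, 3]; need a permutation of 0..3, so missing residue r = 0
Need (1 + s) mod 4 = 0; smallest s = (0 - 1) mod 4 = 3

Answer: 3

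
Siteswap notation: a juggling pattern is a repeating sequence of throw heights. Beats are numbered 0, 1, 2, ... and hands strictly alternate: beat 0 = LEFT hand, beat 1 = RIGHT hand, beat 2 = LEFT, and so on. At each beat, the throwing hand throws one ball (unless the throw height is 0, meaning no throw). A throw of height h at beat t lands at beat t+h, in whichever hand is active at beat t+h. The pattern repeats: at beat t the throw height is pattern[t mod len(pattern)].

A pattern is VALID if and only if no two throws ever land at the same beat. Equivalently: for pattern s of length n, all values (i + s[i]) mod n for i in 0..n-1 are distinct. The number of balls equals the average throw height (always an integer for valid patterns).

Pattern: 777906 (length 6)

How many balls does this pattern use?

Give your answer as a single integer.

Answer: 6

Derivation:
Pattern = [7, 7, 7, 9, 0, 6], length n = 6
  position 0: throw height = 7, running sum = 7
  position 1: throw height = 7, running sum = 14
  position 2: throw height = 7, running sum = 21
  position 3: throw height = 9, running sum = 30
  position 4: throw height = 0, running sum = 30
  position 5: throw height = 6, running sum = 36
Total sum = 36; balls = sum / n = 36 / 6 = 6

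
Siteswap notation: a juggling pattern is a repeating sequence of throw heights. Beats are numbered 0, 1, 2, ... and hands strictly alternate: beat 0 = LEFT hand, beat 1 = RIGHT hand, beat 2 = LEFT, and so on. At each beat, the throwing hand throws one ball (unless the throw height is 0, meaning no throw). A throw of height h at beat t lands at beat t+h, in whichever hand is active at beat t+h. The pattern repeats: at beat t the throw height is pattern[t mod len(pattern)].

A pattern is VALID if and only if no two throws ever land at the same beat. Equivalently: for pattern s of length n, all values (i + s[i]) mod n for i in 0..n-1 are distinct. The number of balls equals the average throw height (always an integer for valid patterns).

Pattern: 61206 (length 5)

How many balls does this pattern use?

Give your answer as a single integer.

Answer: 3

Derivation:
Pattern = [6, 1, 2, 0, 6], length n = 5
  position 0: throw height = 6, running sum = 6
  position 1: throw height = 1, running sum = 7
  position 2: throw height = 2, running sum = 9
  position 3: throw height = 0, running sum = 9
  position 4: throw height = 6, running sum = 15
Total sum = 15; balls = sum / n = 15 / 5 = 3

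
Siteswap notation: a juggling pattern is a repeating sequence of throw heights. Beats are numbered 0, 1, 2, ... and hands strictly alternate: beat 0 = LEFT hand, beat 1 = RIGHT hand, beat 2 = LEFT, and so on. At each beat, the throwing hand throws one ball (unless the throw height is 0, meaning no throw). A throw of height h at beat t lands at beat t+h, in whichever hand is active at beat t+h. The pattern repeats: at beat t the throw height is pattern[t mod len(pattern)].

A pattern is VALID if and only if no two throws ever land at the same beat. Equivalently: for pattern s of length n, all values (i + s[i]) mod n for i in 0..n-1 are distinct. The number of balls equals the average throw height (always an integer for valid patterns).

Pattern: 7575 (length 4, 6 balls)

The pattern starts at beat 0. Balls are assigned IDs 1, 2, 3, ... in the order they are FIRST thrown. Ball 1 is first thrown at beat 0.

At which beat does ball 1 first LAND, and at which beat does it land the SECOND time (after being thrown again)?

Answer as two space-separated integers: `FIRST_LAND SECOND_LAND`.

Answer: 7 12

Derivation:
Beat 0 (L): throw ball1 h=7 -> lands@7:R; in-air after throw: [b1@7:R]
Beat 1 (R): throw ball2 h=5 -> lands@6:L; in-air after throw: [b2@6:L b1@7:R]
Beat 2 (L): throw ball3 h=7 -> lands@9:R; in-air after throw: [b2@6:L b1@7:R b3@9:R]
Beat 3 (R): throw ball4 h=5 -> lands@8:L; in-air after throw: [b2@6:L b1@7:R b4@8:L b3@9:R]
Beat 4 (L): throw ball5 h=7 -> lands@11:R; in-air after throw: [b2@6:L b1@7:R b4@8:L b3@9:R b5@11:R]
Beat 5 (R): throw ball6 h=5 -> lands@10:L; in-air after throw: [b2@6:L b1@7:R b4@8:L b3@9:R b6@10:L b5@11:R]
Beat 6 (L): throw ball2 h=7 -> lands@13:R; in-air after throw: [b1@7:R b4@8:L b3@9:R b6@10:L b5@11:R b2@13:R]
Beat 7 (R): throw ball1 h=5 -> lands@12:L; in-air after throw: [b4@8:L b3@9:R b6@10:L b5@11:R b1@12:L b2@13:R]
Beat 8 (L): throw ball4 h=7 -> lands@15:R; in-air after throw: [b3@9:R b6@10:L b5@11:R b1@12:L b2@13:R b4@15:R]
Beat 9 (R): throw ball3 h=5 -> lands@14:L; in-air after throw: [b6@10:L b5@11:R b1@12:L b2@13:R b3@14:L b4@15:R]
Beat 10 (L): throw ball6 h=7 -> lands@17:R; in-air after throw: [b5@11:R b1@12:L b2@13:R b3@14:L b4@15:R b6@17:R]
Beat 11 (R): throw ball5 h=5 -> lands@16:L; in-air after throw: [b1@12:L b2@13:R b3@14:L b4@15:R b5@16:L b6@17:R]
Beat 12 (L): throw ball1 h=7 -> lands@19:R; in-air after throw: [b2@13:R b3@14:L b4@15:R b5@16:L b6@17:R b1@19:R]
Ball 1: thrown@0 h=7 -> first land @7; rethrown@7 h=5 -> second land @12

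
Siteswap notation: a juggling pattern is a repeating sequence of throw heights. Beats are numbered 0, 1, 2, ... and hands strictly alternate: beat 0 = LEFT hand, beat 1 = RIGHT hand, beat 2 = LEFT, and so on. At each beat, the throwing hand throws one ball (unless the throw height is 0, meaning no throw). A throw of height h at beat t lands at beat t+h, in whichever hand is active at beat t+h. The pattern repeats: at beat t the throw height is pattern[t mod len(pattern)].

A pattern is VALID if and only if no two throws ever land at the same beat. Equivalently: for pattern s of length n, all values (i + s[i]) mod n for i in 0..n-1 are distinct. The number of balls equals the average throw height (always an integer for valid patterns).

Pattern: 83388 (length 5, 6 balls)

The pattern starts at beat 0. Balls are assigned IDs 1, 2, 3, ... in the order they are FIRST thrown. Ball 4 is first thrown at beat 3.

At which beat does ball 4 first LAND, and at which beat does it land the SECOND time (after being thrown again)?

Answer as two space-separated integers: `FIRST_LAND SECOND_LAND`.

Answer: 11 14

Derivation:
Beat 0 (L): throw ball1 h=8 -> lands@8:L; in-air after throw: [b1@8:L]
Beat 1 (R): throw ball2 h=3 -> lands@4:L; in-air after throw: [b2@4:L b1@8:L]
Beat 2 (L): throw ball3 h=3 -> lands@5:R; in-air after throw: [b2@4:L b3@5:R b1@8:L]
Beat 3 (R): throw ball4 h=8 -> lands@11:R; in-air after throw: [b2@4:L b3@5:R b1@8:L b4@11:R]
Beat 4 (L): throw ball2 h=8 -> lands@12:L; in-air after throw: [b3@5:R b1@8:L b4@11:R b2@12:L]
Beat 5 (R): throw ball3 h=8 -> lands@13:R; in-air after throw: [b1@8:L b4@11:R b2@12:L b3@13:R]
Beat 6 (L): throw ball5 h=3 -> lands@9:R; in-air after throw: [b1@8:L b5@9:R b4@11:R b2@12:L b3@13:R]
Beat 7 (R): throw ball6 h=3 -> lands@10:L; in-air after throw: [b1@8:L b5@9:R b6@10:L b4@11:R b2@12:L b3@13:R]
Beat 8 (L): throw ball1 h=8 -> lands@16:L; in-air after throw: [b5@9:R b6@10:L b4@11:R b2@12:L b3@13:R b1@16:L]
Beat 9 (R): throw ball5 h=8 -> lands@17:R; in-air after throw: [b6@10:L b4@11:R b2@12:L b3@13:R b1@16:L b5@17:R]
Beat 10 (L): throw ball6 h=8 -> lands@18:L; in-air after throw: [b4@11:R b2@12:L b3@13:R b1@16:L b5@17:R b6@18:L]
Beat 11 (R): throw ball4 h=3 -> lands@14:L; in-air after throw: [b2@12:L b3@13:R b4@14:L b1@16:L b5@17:R b6@18:L]
Beat 12 (L): throw ball2 h=3 -> lands@15:R; in-air after throw: [b3@13:R b4@14:L b2@15:R b1@16:L b5@17:R b6@18:L]
Beat 13 (R): throw ball3 h=8 -> lands@21:R; in-air after throw: [b4@14:L b2@15:R b1@16:L b5@17:R b6@18:L b3@21:R]
Beat 14 (L): throw ball4 h=8 -> lands@22:L; in-air after throw: [b2@15:R b1@16:L b5@17:R b6@18:L b3@21:R b4@22:L]
Ball 4: thrown@3 h=8 -> first land @11; rethrown@11 h=3 -> second land @14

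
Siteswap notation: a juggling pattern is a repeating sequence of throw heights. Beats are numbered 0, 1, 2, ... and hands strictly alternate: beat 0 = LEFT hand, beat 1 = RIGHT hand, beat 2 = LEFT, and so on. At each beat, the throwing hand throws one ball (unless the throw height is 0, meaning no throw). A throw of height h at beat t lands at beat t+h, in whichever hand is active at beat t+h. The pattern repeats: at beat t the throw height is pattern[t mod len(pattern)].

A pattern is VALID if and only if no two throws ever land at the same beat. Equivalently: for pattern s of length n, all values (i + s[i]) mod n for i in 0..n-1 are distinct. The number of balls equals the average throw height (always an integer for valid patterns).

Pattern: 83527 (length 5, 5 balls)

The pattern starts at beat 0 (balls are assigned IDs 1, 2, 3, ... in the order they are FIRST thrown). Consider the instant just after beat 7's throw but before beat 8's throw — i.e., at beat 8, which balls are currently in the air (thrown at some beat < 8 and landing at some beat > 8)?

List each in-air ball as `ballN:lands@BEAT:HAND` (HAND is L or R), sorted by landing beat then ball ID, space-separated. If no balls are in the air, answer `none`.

Answer: ball5:lands@9:R ball2:lands@11:R ball3:lands@12:L ball4:lands@13:R

Derivation:
Beat 0 (L): throw ball1 h=8 -> lands@8:L; in-air after throw: [b1@8:L]
Beat 1 (R): throw ball2 h=3 -> lands@4:L; in-air after throw: [b2@4:L b1@8:L]
Beat 2 (L): throw ball3 h=5 -> lands@7:R; in-air after throw: [b2@4:L b3@7:R b1@8:L]
Beat 3 (R): throw ball4 h=2 -> lands@5:R; in-air after throw: [b2@4:L b4@5:R b3@7:R b1@8:L]
Beat 4 (L): throw ball2 h=7 -> lands@11:R; in-air after throw: [b4@5:R b3@7:R b1@8:L b2@11:R]
Beat 5 (R): throw ball4 h=8 -> lands@13:R; in-air after throw: [b3@7:R b1@8:L b2@11:R b4@13:R]
Beat 6 (L): throw ball5 h=3 -> lands@9:R; in-air after throw: [b3@7:R b1@8:L b5@9:R b2@11:R b4@13:R]
Beat 7 (R): throw ball3 h=5 -> lands@12:L; in-air after throw: [b1@8:L b5@9:R b2@11:R b3@12:L b4@13:R]
Beat 8 (L): throw ball1 h=2 -> lands@10:L; in-air after throw: [b5@9:R b1@10:L b2@11:R b3@12:L b4@13:R]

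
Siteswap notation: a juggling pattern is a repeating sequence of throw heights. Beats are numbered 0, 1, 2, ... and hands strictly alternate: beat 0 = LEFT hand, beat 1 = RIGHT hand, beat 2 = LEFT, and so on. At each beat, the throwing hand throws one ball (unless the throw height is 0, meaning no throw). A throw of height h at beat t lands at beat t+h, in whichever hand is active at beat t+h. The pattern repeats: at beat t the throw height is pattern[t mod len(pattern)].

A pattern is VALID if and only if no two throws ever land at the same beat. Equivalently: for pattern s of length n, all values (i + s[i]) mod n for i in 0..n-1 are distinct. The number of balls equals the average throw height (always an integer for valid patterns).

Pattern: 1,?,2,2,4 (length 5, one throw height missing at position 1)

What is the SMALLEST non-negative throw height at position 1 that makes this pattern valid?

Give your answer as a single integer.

i=0: (0 + 1) mod 5 = 1
i=1: s[i]=? (unknown)
i=2: (2 + 2) mod 5 = 4
i=3: (3 + 2) mod 5 = 0
i=4: (4 + 4) mod 5 = 3
Known residues: [0, 1, 3, 4]; need a permutation of 0..4, so missing residue r = 2
Need (1 + s) mod 5 = 2; smallest s = (2 - 1) mod 5 = 1

Answer: 1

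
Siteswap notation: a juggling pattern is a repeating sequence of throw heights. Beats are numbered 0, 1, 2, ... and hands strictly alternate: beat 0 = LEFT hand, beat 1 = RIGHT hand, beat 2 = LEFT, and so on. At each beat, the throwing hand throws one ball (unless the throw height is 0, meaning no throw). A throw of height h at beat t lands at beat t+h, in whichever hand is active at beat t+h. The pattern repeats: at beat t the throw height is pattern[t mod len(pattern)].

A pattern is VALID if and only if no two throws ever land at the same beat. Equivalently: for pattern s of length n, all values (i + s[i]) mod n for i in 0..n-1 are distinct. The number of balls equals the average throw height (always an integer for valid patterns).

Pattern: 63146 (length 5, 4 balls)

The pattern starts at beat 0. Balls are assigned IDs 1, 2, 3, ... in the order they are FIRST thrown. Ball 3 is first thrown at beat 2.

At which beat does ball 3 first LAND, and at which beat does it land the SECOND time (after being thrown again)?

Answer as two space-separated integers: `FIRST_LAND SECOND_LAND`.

Beat 0 (L): throw ball1 h=6 -> lands@6:L; in-air after throw: [b1@6:L]
Beat 1 (R): throw ball2 h=3 -> lands@4:L; in-air after throw: [b2@4:L b1@6:L]
Beat 2 (L): throw ball3 h=1 -> lands@3:R; in-air after throw: [b3@3:R b2@4:L b1@6:L]
Beat 3 (R): throw ball3 h=4 -> lands@7:R; in-air after throw: [b2@4:L b1@6:L b3@7:R]
Beat 4 (L): throw ball2 h=6 -> lands@10:L; in-air after throw: [b1@6:L b3@7:R b2@10:L]
Beat 5 (R): throw ball4 h=6 -> lands@11:R; in-air after throw: [b1@6:L b3@7:R b2@10:L b4@11:R]
Beat 6 (L): throw ball1 h=3 -> lands@9:R; in-air after throw: [b3@7:R b1@9:R b2@10:L b4@11:R]
Beat 7 (R): throw ball3 h=1 -> lands@8:L; in-air after throw: [b3@8:L b1@9:R b2@10:L b4@11:R]
Ball 3: thrown@2 h=1 -> first land @3; rethrown@3 h=4 -> second land @7

Answer: 3 7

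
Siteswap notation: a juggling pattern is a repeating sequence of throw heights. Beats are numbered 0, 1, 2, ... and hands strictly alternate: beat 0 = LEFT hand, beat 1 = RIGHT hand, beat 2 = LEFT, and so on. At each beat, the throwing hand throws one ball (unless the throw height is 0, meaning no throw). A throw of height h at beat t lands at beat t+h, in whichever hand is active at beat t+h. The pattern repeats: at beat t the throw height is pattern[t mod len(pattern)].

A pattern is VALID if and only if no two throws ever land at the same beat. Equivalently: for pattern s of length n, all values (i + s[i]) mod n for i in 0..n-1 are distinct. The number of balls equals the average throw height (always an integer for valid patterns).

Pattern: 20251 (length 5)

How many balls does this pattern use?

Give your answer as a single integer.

Pattern = [2, 0, 2, 5, 1], length n = 5
  position 0: throw height = 2, running sum = 2
  position 1: throw height = 0, running sum = 2
  position 2: throw height = 2, running sum = 4
  position 3: throw height = 5, running sum = 9
  position 4: throw height = 1, running sum = 10
Total sum = 10; balls = sum / n = 10 / 5 = 2

Answer: 2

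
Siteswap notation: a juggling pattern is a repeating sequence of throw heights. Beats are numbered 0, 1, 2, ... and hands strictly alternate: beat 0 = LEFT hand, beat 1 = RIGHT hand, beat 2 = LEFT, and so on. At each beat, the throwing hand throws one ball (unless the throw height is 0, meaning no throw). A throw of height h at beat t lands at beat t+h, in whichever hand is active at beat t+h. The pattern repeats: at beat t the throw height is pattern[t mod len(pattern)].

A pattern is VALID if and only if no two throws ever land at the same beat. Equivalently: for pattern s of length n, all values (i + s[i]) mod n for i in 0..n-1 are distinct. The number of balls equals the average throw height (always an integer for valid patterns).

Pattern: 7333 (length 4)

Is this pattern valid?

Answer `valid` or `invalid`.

i=0: (i + s[i]) mod n = (0 + 7) mod 4 = 3
i=1: (i + s[i]) mod n = (1 + 3) mod 4 = 0
i=2: (i + s[i]) mod n = (2 + 3) mod 4 = 1
i=3: (i + s[i]) mod n = (3 + 3) mod 4 = 2
Residues: [3, 0, 1, 2], distinct: True

Answer: valid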